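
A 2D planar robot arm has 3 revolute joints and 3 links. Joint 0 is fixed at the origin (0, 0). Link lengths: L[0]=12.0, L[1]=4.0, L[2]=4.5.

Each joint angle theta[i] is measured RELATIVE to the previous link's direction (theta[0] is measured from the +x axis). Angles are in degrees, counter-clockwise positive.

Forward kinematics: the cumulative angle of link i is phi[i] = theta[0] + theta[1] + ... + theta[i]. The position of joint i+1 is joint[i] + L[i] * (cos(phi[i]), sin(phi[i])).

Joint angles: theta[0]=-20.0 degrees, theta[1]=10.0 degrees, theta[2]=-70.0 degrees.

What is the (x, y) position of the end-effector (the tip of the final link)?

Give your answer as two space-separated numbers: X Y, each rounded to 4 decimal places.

joint[0] = (0.0000, 0.0000)  (base)
link 0: phi[0] = -20 = -20 deg
  cos(-20 deg) = 0.9397, sin(-20 deg) = -0.3420
  joint[1] = (0.0000, 0.0000) + 12 * (0.9397, -0.3420) = (0.0000 + 11.2763, 0.0000 + -4.1042) = (11.2763, -4.1042)
link 1: phi[1] = -20 + 10 = -10 deg
  cos(-10 deg) = 0.9848, sin(-10 deg) = -0.1736
  joint[2] = (11.2763, -4.1042) + 4 * (0.9848, -0.1736) = (11.2763 + 3.9392, -4.1042 + -0.6946) = (15.2155, -4.7988)
link 2: phi[2] = -20 + 10 + -70 = -80 deg
  cos(-80 deg) = 0.1736, sin(-80 deg) = -0.9848
  joint[3] = (15.2155, -4.7988) + 4.5 * (0.1736, -0.9848) = (15.2155 + 0.7814, -4.7988 + -4.4316) = (15.9970, -9.2305)
End effector: (15.9970, -9.2305)

Answer: 15.9970 -9.2305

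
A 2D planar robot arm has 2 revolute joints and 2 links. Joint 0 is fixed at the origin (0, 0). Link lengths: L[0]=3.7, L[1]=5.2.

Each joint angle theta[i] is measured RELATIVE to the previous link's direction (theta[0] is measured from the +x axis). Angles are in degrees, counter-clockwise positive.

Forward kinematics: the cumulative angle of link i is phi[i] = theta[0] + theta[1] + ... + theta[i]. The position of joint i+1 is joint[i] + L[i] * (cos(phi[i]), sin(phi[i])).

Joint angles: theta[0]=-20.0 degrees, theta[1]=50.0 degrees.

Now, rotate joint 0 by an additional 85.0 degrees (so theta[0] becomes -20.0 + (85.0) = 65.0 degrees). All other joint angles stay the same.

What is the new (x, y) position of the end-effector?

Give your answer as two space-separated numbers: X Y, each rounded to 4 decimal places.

Answer: -0.6339 8.0661

Derivation:
joint[0] = (0.0000, 0.0000)  (base)
link 0: phi[0] = 65 = 65 deg
  cos(65 deg) = 0.4226, sin(65 deg) = 0.9063
  joint[1] = (0.0000, 0.0000) + 3.7 * (0.4226, 0.9063) = (0.0000 + 1.5637, 0.0000 + 3.3533) = (1.5637, 3.3533)
link 1: phi[1] = 65 + 50 = 115 deg
  cos(115 deg) = -0.4226, sin(115 deg) = 0.9063
  joint[2] = (1.5637, 3.3533) + 5.2 * (-0.4226, 0.9063) = (1.5637 + -2.1976, 3.3533 + 4.7128) = (-0.6339, 8.0661)
End effector: (-0.6339, 8.0661)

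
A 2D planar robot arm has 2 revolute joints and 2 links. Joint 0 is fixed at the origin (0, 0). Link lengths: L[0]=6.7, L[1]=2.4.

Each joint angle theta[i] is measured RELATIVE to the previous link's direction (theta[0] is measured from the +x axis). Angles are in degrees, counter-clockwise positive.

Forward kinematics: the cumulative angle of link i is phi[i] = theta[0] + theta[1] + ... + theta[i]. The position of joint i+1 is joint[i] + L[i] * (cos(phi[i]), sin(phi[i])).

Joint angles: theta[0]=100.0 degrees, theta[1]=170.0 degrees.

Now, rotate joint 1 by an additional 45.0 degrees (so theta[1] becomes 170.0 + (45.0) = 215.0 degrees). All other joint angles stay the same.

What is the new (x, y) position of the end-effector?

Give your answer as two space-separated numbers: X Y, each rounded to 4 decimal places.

joint[0] = (0.0000, 0.0000)  (base)
link 0: phi[0] = 100 = 100 deg
  cos(100 deg) = -0.1736, sin(100 deg) = 0.9848
  joint[1] = (0.0000, 0.0000) + 6.7 * (-0.1736, 0.9848) = (0.0000 + -1.1634, 0.0000 + 6.5982) = (-1.1634, 6.5982)
link 1: phi[1] = 100 + 215 = 315 deg
  cos(315 deg) = 0.7071, sin(315 deg) = -0.7071
  joint[2] = (-1.1634, 6.5982) + 2.4 * (0.7071, -0.7071) = (-1.1634 + 1.6971, 6.5982 + -1.6971) = (0.5336, 4.9012)
End effector: (0.5336, 4.9012)

Answer: 0.5336 4.9012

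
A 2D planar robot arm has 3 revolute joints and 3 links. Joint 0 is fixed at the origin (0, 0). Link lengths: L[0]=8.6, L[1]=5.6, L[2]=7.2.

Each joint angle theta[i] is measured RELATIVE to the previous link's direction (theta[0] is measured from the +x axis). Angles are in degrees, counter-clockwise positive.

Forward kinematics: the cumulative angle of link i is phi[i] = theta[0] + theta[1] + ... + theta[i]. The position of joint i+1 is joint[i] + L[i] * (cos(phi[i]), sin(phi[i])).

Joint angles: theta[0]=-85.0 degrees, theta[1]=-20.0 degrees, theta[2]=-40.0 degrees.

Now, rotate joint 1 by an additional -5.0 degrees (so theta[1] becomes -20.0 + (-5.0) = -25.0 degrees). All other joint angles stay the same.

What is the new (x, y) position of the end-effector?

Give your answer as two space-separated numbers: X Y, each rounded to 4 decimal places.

Answer: -7.4012 -17.4296

Derivation:
joint[0] = (0.0000, 0.0000)  (base)
link 0: phi[0] = -85 = -85 deg
  cos(-85 deg) = 0.0872, sin(-85 deg) = -0.9962
  joint[1] = (0.0000, 0.0000) + 8.6 * (0.0872, -0.9962) = (0.0000 + 0.7495, 0.0000 + -8.5673) = (0.7495, -8.5673)
link 1: phi[1] = -85 + -25 = -110 deg
  cos(-110 deg) = -0.3420, sin(-110 deg) = -0.9397
  joint[2] = (0.7495, -8.5673) + 5.6 * (-0.3420, -0.9397) = (0.7495 + -1.9153, -8.5673 + -5.2623) = (-1.1658, -13.8296)
link 2: phi[2] = -85 + -25 + -40 = -150 deg
  cos(-150 deg) = -0.8660, sin(-150 deg) = -0.5000
  joint[3] = (-1.1658, -13.8296) + 7.2 * (-0.8660, -0.5000) = (-1.1658 + -6.2354, -13.8296 + -3.6000) = (-7.4012, -17.4296)
End effector: (-7.4012, -17.4296)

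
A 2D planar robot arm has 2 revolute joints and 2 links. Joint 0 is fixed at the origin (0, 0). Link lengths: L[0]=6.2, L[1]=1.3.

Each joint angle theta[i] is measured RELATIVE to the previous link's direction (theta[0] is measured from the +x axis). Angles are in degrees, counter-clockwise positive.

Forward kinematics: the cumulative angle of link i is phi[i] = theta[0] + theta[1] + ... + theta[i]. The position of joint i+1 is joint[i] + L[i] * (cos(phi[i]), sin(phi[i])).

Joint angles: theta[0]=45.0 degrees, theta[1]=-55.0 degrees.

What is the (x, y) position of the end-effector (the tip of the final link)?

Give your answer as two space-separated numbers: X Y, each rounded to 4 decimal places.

Answer: 5.6643 4.1583

Derivation:
joint[0] = (0.0000, 0.0000)  (base)
link 0: phi[0] = 45 = 45 deg
  cos(45 deg) = 0.7071, sin(45 deg) = 0.7071
  joint[1] = (0.0000, 0.0000) + 6.2 * (0.7071, 0.7071) = (0.0000 + 4.3841, 0.0000 + 4.3841) = (4.3841, 4.3841)
link 1: phi[1] = 45 + -55 = -10 deg
  cos(-10 deg) = 0.9848, sin(-10 deg) = -0.1736
  joint[2] = (4.3841, 4.3841) + 1.3 * (0.9848, -0.1736) = (4.3841 + 1.2803, 4.3841 + -0.2257) = (5.6643, 4.1583)
End effector: (5.6643, 4.1583)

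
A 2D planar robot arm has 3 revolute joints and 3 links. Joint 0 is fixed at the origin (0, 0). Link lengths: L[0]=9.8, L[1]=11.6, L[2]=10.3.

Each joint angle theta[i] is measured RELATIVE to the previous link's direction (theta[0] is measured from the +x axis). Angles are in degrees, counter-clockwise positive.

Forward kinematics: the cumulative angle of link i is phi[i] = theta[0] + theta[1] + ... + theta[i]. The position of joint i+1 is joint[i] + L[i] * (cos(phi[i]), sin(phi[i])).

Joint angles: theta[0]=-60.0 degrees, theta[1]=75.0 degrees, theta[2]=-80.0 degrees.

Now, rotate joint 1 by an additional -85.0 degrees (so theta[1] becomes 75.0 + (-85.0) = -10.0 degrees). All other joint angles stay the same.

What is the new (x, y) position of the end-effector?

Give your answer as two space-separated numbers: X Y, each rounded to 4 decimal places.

Answer: -0.0526 -24.5375

Derivation:
joint[0] = (0.0000, 0.0000)  (base)
link 0: phi[0] = -60 = -60 deg
  cos(-60 deg) = 0.5000, sin(-60 deg) = -0.8660
  joint[1] = (0.0000, 0.0000) + 9.8 * (0.5000, -0.8660) = (0.0000 + 4.9000, 0.0000 + -8.4870) = (4.9000, -8.4870)
link 1: phi[1] = -60 + -10 = -70 deg
  cos(-70 deg) = 0.3420, sin(-70 deg) = -0.9397
  joint[2] = (4.9000, -8.4870) + 11.6 * (0.3420, -0.9397) = (4.9000 + 3.9674, -8.4870 + -10.9004) = (8.8674, -19.3875)
link 2: phi[2] = -60 + -10 + -80 = -150 deg
  cos(-150 deg) = -0.8660, sin(-150 deg) = -0.5000
  joint[3] = (8.8674, -19.3875) + 10.3 * (-0.8660, -0.5000) = (8.8674 + -8.9201, -19.3875 + -5.1500) = (-0.0526, -24.5375)
End effector: (-0.0526, -24.5375)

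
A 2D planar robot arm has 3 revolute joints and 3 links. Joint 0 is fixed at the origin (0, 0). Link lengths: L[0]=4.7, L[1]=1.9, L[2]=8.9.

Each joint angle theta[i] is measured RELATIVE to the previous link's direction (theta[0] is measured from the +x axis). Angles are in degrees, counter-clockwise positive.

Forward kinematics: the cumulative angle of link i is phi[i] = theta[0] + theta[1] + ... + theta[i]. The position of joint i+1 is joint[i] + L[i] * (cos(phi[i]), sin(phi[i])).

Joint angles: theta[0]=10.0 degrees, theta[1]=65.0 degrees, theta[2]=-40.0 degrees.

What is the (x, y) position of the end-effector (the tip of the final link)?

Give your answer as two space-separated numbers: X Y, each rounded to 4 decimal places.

joint[0] = (0.0000, 0.0000)  (base)
link 0: phi[0] = 10 = 10 deg
  cos(10 deg) = 0.9848, sin(10 deg) = 0.1736
  joint[1] = (0.0000, 0.0000) + 4.7 * (0.9848, 0.1736) = (0.0000 + 4.6286, 0.0000 + 0.8161) = (4.6286, 0.8161)
link 1: phi[1] = 10 + 65 = 75 deg
  cos(75 deg) = 0.2588, sin(75 deg) = 0.9659
  joint[2] = (4.6286, 0.8161) + 1.9 * (0.2588, 0.9659) = (4.6286 + 0.4918, 0.8161 + 1.8353) = (5.1204, 2.6514)
link 2: phi[2] = 10 + 65 + -40 = 35 deg
  cos(35 deg) = 0.8192, sin(35 deg) = 0.5736
  joint[3] = (5.1204, 2.6514) + 8.9 * (0.8192, 0.5736) = (5.1204 + 7.2905, 2.6514 + 5.1048) = (12.4108, 7.7562)
End effector: (12.4108, 7.7562)

Answer: 12.4108 7.7562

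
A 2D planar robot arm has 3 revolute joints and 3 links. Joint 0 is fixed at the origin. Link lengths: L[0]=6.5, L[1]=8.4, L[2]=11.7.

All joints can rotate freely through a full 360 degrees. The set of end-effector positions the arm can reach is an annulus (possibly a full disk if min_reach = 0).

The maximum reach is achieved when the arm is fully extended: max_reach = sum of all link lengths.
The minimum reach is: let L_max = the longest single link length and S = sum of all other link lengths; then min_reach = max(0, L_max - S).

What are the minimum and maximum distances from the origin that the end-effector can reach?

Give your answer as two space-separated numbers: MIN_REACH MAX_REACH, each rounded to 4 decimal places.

Link lengths: [6.5, 8.4, 11.7]
max_reach = 6.5 + 8.4 + 11.7 = 26.6
L_max = max([6.5, 8.4, 11.7]) = 11.7
S (sum of others) = 26.6 - 11.7 = 14.9
min_reach = max(0, 11.7 - 14.9) = max(0, -3.2) = 0

Answer: 0.0000 26.6000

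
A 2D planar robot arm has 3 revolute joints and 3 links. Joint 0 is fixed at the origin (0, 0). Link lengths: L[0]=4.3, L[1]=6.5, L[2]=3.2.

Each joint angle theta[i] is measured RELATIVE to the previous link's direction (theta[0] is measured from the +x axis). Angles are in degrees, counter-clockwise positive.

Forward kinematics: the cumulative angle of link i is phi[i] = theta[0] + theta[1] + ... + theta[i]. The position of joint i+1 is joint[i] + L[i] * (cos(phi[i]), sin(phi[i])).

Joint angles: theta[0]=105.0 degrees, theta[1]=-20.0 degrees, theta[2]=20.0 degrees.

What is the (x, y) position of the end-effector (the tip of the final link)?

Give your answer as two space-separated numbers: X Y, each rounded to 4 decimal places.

Answer: -1.3746 13.7197

Derivation:
joint[0] = (0.0000, 0.0000)  (base)
link 0: phi[0] = 105 = 105 deg
  cos(105 deg) = -0.2588, sin(105 deg) = 0.9659
  joint[1] = (0.0000, 0.0000) + 4.3 * (-0.2588, 0.9659) = (0.0000 + -1.1129, 0.0000 + 4.1535) = (-1.1129, 4.1535)
link 1: phi[1] = 105 + -20 = 85 deg
  cos(85 deg) = 0.0872, sin(85 deg) = 0.9962
  joint[2] = (-1.1129, 4.1535) + 6.5 * (0.0872, 0.9962) = (-1.1129 + 0.5665, 4.1535 + 6.4753) = (-0.5464, 10.6287)
link 2: phi[2] = 105 + -20 + 20 = 105 deg
  cos(105 deg) = -0.2588, sin(105 deg) = 0.9659
  joint[3] = (-0.5464, 10.6287) + 3.2 * (-0.2588, 0.9659) = (-0.5464 + -0.8282, 10.6287 + 3.0910) = (-1.3746, 13.7197)
End effector: (-1.3746, 13.7197)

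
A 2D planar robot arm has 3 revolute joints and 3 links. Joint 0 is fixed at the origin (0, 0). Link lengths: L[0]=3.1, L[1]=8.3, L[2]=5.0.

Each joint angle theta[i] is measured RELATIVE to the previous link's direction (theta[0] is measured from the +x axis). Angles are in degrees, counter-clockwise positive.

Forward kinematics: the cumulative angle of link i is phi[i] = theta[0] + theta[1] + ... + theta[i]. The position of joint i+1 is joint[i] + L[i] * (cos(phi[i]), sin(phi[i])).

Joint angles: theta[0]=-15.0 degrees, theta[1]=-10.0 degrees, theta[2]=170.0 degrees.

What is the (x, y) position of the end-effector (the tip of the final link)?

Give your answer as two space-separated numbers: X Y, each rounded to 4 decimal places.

joint[0] = (0.0000, 0.0000)  (base)
link 0: phi[0] = -15 = -15 deg
  cos(-15 deg) = 0.9659, sin(-15 deg) = -0.2588
  joint[1] = (0.0000, 0.0000) + 3.1 * (0.9659, -0.2588) = (0.0000 + 2.9944, 0.0000 + -0.8023) = (2.9944, -0.8023)
link 1: phi[1] = -15 + -10 = -25 deg
  cos(-25 deg) = 0.9063, sin(-25 deg) = -0.4226
  joint[2] = (2.9944, -0.8023) + 8.3 * (0.9063, -0.4226) = (2.9944 + 7.5224, -0.8023 + -3.5077) = (10.5167, -4.3101)
link 2: phi[2] = -15 + -10 + 170 = 145 deg
  cos(145 deg) = -0.8192, sin(145 deg) = 0.5736
  joint[3] = (10.5167, -4.3101) + 5 * (-0.8192, 0.5736) = (10.5167 + -4.0958, -4.3101 + 2.8679) = (6.4210, -1.4422)
End effector: (6.4210, -1.4422)

Answer: 6.4210 -1.4422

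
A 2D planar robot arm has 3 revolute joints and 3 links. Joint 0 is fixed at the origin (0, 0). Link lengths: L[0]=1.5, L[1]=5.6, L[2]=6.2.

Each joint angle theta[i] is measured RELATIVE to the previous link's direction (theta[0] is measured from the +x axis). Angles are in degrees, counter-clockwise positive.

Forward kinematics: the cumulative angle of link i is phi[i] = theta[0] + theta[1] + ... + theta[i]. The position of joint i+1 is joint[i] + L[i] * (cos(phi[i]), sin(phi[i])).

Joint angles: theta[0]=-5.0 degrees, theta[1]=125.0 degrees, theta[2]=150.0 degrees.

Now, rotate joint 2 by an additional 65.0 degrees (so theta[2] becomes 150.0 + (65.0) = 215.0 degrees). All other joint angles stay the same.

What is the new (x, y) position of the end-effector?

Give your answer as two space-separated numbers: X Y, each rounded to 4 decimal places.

Answer: 4.3134 2.0988

Derivation:
joint[0] = (0.0000, 0.0000)  (base)
link 0: phi[0] = -5 = -5 deg
  cos(-5 deg) = 0.9962, sin(-5 deg) = -0.0872
  joint[1] = (0.0000, 0.0000) + 1.5 * (0.9962, -0.0872) = (0.0000 + 1.4943, 0.0000 + -0.1307) = (1.4943, -0.1307)
link 1: phi[1] = -5 + 125 = 120 deg
  cos(120 deg) = -0.5000, sin(120 deg) = 0.8660
  joint[2] = (1.4943, -0.1307) + 5.6 * (-0.5000, 0.8660) = (1.4943 + -2.8000, -0.1307 + 4.8497) = (-1.3057, 4.7190)
link 2: phi[2] = -5 + 125 + 215 = 335 deg
  cos(335 deg) = 0.9063, sin(335 deg) = -0.4226
  joint[3] = (-1.3057, 4.7190) + 6.2 * (0.9063, -0.4226) = (-1.3057 + 5.6191, 4.7190 + -2.6202) = (4.3134, 2.0988)
End effector: (4.3134, 2.0988)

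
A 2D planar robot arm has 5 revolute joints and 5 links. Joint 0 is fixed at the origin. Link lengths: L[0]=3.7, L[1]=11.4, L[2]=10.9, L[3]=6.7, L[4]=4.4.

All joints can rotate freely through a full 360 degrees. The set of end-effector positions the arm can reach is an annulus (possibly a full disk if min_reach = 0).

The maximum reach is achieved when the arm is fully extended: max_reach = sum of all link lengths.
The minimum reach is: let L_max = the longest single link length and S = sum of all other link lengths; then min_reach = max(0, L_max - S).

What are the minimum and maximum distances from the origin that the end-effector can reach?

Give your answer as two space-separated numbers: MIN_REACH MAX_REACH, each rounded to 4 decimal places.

Answer: 0.0000 37.1000

Derivation:
Link lengths: [3.7, 11.4, 10.9, 6.7, 4.4]
max_reach = 3.7 + 11.4 + 10.9 + 6.7 + 4.4 = 37.1
L_max = max([3.7, 11.4, 10.9, 6.7, 4.4]) = 11.4
S (sum of others) = 37.1 - 11.4 = 25.7
min_reach = max(0, 11.4 - 25.7) = max(0, -14.3) = 0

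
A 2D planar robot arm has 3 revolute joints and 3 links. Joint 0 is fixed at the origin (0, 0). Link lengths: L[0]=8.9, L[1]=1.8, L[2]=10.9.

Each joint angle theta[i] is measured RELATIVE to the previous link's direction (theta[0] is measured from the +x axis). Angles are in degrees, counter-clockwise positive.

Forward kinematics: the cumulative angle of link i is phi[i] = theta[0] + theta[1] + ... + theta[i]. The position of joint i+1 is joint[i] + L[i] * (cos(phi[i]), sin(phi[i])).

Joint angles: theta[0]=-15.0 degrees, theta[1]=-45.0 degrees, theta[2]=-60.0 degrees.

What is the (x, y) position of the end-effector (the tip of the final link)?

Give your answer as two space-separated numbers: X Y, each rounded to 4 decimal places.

Answer: 4.0467 -13.3020

Derivation:
joint[0] = (0.0000, 0.0000)  (base)
link 0: phi[0] = -15 = -15 deg
  cos(-15 deg) = 0.9659, sin(-15 deg) = -0.2588
  joint[1] = (0.0000, 0.0000) + 8.9 * (0.9659, -0.2588) = (0.0000 + 8.5967, 0.0000 + -2.3035) = (8.5967, -2.3035)
link 1: phi[1] = -15 + -45 = -60 deg
  cos(-60 deg) = 0.5000, sin(-60 deg) = -0.8660
  joint[2] = (8.5967, -2.3035) + 1.8 * (0.5000, -0.8660) = (8.5967 + 0.9000, -2.3035 + -1.5588) = (9.4967, -3.8623)
link 2: phi[2] = -15 + -45 + -60 = -120 deg
  cos(-120 deg) = -0.5000, sin(-120 deg) = -0.8660
  joint[3] = (9.4967, -3.8623) + 10.9 * (-0.5000, -0.8660) = (9.4967 + -5.4500, -3.8623 + -9.4397) = (4.0467, -13.3020)
End effector: (4.0467, -13.3020)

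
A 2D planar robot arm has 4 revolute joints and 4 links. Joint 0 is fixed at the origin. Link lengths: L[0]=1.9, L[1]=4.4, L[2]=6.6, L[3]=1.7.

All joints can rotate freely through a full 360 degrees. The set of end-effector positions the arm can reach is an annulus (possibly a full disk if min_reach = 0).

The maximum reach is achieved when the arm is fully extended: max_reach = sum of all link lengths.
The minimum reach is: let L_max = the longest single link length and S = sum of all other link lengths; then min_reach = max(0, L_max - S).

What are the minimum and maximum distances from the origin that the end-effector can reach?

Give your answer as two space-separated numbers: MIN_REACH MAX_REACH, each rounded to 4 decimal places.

Link lengths: [1.9, 4.4, 6.6, 1.7]
max_reach = 1.9 + 4.4 + 6.6 + 1.7 = 14.6
L_max = max([1.9, 4.4, 6.6, 1.7]) = 6.6
S (sum of others) = 14.6 - 6.6 = 8
min_reach = max(0, 6.6 - 8) = max(0, -1.4) = 0

Answer: 0.0000 14.6000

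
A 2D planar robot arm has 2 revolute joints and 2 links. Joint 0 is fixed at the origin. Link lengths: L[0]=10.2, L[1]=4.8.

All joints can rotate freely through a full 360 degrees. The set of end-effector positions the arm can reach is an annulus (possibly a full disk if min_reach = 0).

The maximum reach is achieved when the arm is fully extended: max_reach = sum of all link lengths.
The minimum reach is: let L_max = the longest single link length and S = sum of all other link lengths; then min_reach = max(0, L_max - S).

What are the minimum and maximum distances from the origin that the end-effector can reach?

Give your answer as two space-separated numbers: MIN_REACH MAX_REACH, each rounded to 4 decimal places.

Link lengths: [10.2, 4.8]
max_reach = 10.2 + 4.8 = 15
L_max = max([10.2, 4.8]) = 10.2
S (sum of others) = 15 - 10.2 = 4.8
min_reach = max(0, 10.2 - 4.8) = max(0, 5.4) = 5.4

Answer: 5.4000 15.0000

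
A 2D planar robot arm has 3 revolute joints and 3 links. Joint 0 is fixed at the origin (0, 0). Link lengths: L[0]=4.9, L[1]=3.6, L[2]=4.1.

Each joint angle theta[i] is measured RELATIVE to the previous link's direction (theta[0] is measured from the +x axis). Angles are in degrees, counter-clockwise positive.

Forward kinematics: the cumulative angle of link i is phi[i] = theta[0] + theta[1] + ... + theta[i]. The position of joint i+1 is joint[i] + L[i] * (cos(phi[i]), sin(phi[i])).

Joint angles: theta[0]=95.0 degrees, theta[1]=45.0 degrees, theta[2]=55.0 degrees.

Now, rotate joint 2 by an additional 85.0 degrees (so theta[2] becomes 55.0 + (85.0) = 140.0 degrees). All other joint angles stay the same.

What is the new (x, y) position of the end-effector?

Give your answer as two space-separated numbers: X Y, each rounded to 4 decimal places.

joint[0] = (0.0000, 0.0000)  (base)
link 0: phi[0] = 95 = 95 deg
  cos(95 deg) = -0.0872, sin(95 deg) = 0.9962
  joint[1] = (0.0000, 0.0000) + 4.9 * (-0.0872, 0.9962) = (0.0000 + -0.4271, 0.0000 + 4.8814) = (-0.4271, 4.8814)
link 1: phi[1] = 95 + 45 = 140 deg
  cos(140 deg) = -0.7660, sin(140 deg) = 0.6428
  joint[2] = (-0.4271, 4.8814) + 3.6 * (-0.7660, 0.6428) = (-0.4271 + -2.7578, 4.8814 + 2.3140) = (-3.1848, 7.1954)
link 2: phi[2] = 95 + 45 + 140 = 280 deg
  cos(280 deg) = 0.1736, sin(280 deg) = -0.9848
  joint[3] = (-3.1848, 7.1954) + 4.1 * (0.1736, -0.9848) = (-3.1848 + 0.7120, 7.1954 + -4.0377) = (-2.4729, 3.1577)
End effector: (-2.4729, 3.1577)

Answer: -2.4729 3.1577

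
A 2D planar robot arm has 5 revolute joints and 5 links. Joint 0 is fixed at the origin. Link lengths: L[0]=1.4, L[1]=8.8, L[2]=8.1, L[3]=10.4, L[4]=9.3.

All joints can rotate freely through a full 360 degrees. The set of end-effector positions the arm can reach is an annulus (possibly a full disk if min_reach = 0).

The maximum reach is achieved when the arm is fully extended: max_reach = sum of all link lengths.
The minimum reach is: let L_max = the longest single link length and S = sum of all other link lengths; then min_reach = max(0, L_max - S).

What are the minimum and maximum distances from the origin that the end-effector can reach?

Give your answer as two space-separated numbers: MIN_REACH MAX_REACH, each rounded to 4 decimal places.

Answer: 0.0000 38.0000

Derivation:
Link lengths: [1.4, 8.8, 8.1, 10.4, 9.3]
max_reach = 1.4 + 8.8 + 8.1 + 10.4 + 9.3 = 38
L_max = max([1.4, 8.8, 8.1, 10.4, 9.3]) = 10.4
S (sum of others) = 38 - 10.4 = 27.6
min_reach = max(0, 10.4 - 27.6) = max(0, -17.2) = 0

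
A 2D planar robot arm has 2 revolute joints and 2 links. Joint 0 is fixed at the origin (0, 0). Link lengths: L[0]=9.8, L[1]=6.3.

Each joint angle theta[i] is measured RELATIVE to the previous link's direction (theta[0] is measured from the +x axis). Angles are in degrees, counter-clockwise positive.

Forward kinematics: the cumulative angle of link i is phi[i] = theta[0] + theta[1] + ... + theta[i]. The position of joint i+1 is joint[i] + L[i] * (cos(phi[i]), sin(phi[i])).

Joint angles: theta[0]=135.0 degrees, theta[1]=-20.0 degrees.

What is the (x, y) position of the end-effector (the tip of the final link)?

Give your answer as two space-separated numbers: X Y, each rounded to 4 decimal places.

Answer: -9.5921 12.6394

Derivation:
joint[0] = (0.0000, 0.0000)  (base)
link 0: phi[0] = 135 = 135 deg
  cos(135 deg) = -0.7071, sin(135 deg) = 0.7071
  joint[1] = (0.0000, 0.0000) + 9.8 * (-0.7071, 0.7071) = (0.0000 + -6.9296, 0.0000 + 6.9296) = (-6.9296, 6.9296)
link 1: phi[1] = 135 + -20 = 115 deg
  cos(115 deg) = -0.4226, sin(115 deg) = 0.9063
  joint[2] = (-6.9296, 6.9296) + 6.3 * (-0.4226, 0.9063) = (-6.9296 + -2.6625, 6.9296 + 5.7097) = (-9.5921, 12.6394)
End effector: (-9.5921, 12.6394)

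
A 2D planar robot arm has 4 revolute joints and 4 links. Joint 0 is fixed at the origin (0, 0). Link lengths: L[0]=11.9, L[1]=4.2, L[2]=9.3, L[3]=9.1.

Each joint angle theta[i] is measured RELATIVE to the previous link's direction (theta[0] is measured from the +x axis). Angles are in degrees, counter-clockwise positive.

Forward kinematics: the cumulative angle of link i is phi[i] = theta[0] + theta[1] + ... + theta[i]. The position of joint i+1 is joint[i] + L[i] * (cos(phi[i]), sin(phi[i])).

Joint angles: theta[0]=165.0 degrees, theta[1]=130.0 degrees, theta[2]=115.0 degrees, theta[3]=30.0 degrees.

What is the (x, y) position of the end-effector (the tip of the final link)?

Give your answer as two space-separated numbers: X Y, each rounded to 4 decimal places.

Answer: -2.1614 15.3594

Derivation:
joint[0] = (0.0000, 0.0000)  (base)
link 0: phi[0] = 165 = 165 deg
  cos(165 deg) = -0.9659, sin(165 deg) = 0.2588
  joint[1] = (0.0000, 0.0000) + 11.9 * (-0.9659, 0.2588) = (0.0000 + -11.4945, 0.0000 + 3.0799) = (-11.4945, 3.0799)
link 1: phi[1] = 165 + 130 = 295 deg
  cos(295 deg) = 0.4226, sin(295 deg) = -0.9063
  joint[2] = (-11.4945, 3.0799) + 4.2 * (0.4226, -0.9063) = (-11.4945 + 1.7750, 3.0799 + -3.8065) = (-9.7195, -0.7265)
link 2: phi[2] = 165 + 130 + 115 = 410 deg
  cos(410 deg) = 0.6428, sin(410 deg) = 0.7660
  joint[3] = (-9.7195, -0.7265) + 9.3 * (0.6428, 0.7660) = (-9.7195 + 5.9779, -0.7265 + 7.1242) = (-3.7416, 6.3977)
link 3: phi[3] = 165 + 130 + 115 + 30 = 440 deg
  cos(440 deg) = 0.1736, sin(440 deg) = 0.9848
  joint[4] = (-3.7416, 6.3977) + 9.1 * (0.1736, 0.9848) = (-3.7416 + 1.5802, 6.3977 + 8.9618) = (-2.1614, 15.3594)
End effector: (-2.1614, 15.3594)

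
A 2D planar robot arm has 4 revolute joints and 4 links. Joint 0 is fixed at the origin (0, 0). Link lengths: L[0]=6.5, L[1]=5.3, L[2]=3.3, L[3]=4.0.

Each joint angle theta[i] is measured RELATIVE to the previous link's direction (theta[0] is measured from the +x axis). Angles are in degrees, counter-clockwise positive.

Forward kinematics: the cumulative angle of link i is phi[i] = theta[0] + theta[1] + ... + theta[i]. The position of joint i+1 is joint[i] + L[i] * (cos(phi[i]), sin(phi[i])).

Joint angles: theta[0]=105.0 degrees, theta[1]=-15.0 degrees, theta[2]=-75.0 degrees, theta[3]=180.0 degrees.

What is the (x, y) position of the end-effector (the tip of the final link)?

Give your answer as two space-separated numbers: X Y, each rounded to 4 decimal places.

Answer: -2.3585 11.3973

Derivation:
joint[0] = (0.0000, 0.0000)  (base)
link 0: phi[0] = 105 = 105 deg
  cos(105 deg) = -0.2588, sin(105 deg) = 0.9659
  joint[1] = (0.0000, 0.0000) + 6.5 * (-0.2588, 0.9659) = (0.0000 + -1.6823, 0.0000 + 6.2785) = (-1.6823, 6.2785)
link 1: phi[1] = 105 + -15 = 90 deg
  cos(90 deg) = 0.0000, sin(90 deg) = 1.0000
  joint[2] = (-1.6823, 6.2785) + 5.3 * (0.0000, 1.0000) = (-1.6823 + 0.0000, 6.2785 + 5.3000) = (-1.6823, 11.5785)
link 2: phi[2] = 105 + -15 + -75 = 15 deg
  cos(15 deg) = 0.9659, sin(15 deg) = 0.2588
  joint[3] = (-1.6823, 11.5785) + 3.3 * (0.9659, 0.2588) = (-1.6823 + 3.1876, 11.5785 + 0.8541) = (1.5052, 12.4326)
link 3: phi[3] = 105 + -15 + -75 + 180 = 195 deg
  cos(195 deg) = -0.9659, sin(195 deg) = -0.2588
  joint[4] = (1.5052, 12.4326) + 4 * (-0.9659, -0.2588) = (1.5052 + -3.8637, 12.4326 + -1.0353) = (-2.3585, 11.3973)
End effector: (-2.3585, 11.3973)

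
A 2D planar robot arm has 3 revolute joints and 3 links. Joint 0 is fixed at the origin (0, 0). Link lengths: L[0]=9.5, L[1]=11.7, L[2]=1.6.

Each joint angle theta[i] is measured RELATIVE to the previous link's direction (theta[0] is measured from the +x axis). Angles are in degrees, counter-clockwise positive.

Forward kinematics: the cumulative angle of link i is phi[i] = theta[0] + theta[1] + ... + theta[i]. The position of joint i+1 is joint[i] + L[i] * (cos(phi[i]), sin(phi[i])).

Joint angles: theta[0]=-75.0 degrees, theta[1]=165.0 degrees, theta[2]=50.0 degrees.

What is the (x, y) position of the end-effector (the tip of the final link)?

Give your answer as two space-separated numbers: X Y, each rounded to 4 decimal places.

Answer: 1.2331 3.5522

Derivation:
joint[0] = (0.0000, 0.0000)  (base)
link 0: phi[0] = -75 = -75 deg
  cos(-75 deg) = 0.2588, sin(-75 deg) = -0.9659
  joint[1] = (0.0000, 0.0000) + 9.5 * (0.2588, -0.9659) = (0.0000 + 2.4588, 0.0000 + -9.1763) = (2.4588, -9.1763)
link 1: phi[1] = -75 + 165 = 90 deg
  cos(90 deg) = 0.0000, sin(90 deg) = 1.0000
  joint[2] = (2.4588, -9.1763) + 11.7 * (0.0000, 1.0000) = (2.4588 + 0.0000, -9.1763 + 11.7000) = (2.4588, 2.5237)
link 2: phi[2] = -75 + 165 + 50 = 140 deg
  cos(140 deg) = -0.7660, sin(140 deg) = 0.6428
  joint[3] = (2.4588, 2.5237) + 1.6 * (-0.7660, 0.6428) = (2.4588 + -1.2257, 2.5237 + 1.0285) = (1.2331, 3.5522)
End effector: (1.2331, 3.5522)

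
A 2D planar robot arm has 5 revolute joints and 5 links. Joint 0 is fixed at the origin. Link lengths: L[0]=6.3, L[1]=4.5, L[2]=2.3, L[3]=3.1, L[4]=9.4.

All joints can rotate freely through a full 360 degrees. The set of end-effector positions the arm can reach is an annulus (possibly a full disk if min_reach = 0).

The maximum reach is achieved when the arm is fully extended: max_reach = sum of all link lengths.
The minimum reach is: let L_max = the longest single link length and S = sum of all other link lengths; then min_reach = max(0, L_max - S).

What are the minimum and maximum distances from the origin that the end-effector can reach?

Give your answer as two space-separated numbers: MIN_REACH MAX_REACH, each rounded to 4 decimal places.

Link lengths: [6.3, 4.5, 2.3, 3.1, 9.4]
max_reach = 6.3 + 4.5 + 2.3 + 3.1 + 9.4 = 25.6
L_max = max([6.3, 4.5, 2.3, 3.1, 9.4]) = 9.4
S (sum of others) = 25.6 - 9.4 = 16.2
min_reach = max(0, 9.4 - 16.2) = max(0, -6.8) = 0

Answer: 0.0000 25.6000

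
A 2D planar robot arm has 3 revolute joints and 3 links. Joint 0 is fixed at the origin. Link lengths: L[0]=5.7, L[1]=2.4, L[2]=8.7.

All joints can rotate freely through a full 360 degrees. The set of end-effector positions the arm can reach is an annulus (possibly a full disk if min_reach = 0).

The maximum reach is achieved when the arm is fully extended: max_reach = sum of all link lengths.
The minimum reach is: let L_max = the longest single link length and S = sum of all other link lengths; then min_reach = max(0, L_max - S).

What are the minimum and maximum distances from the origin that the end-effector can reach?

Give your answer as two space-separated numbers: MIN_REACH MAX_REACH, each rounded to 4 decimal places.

Answer: 0.6000 16.8000

Derivation:
Link lengths: [5.7, 2.4, 8.7]
max_reach = 5.7 + 2.4 + 8.7 = 16.8
L_max = max([5.7, 2.4, 8.7]) = 8.7
S (sum of others) = 16.8 - 8.7 = 8.1
min_reach = max(0, 8.7 - 8.1) = max(0, 0.6) = 0.6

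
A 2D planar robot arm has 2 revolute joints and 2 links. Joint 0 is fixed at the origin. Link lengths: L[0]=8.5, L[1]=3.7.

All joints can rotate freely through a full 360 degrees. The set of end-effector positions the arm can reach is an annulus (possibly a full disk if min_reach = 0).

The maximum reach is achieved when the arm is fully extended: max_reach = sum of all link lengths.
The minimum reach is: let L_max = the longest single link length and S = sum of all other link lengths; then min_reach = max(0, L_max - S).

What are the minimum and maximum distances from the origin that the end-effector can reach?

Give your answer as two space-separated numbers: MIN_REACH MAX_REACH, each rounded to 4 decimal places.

Answer: 4.8000 12.2000

Derivation:
Link lengths: [8.5, 3.7]
max_reach = 8.5 + 3.7 = 12.2
L_max = max([8.5, 3.7]) = 8.5
S (sum of others) = 12.2 - 8.5 = 3.7
min_reach = max(0, 8.5 - 3.7) = max(0, 4.8) = 4.8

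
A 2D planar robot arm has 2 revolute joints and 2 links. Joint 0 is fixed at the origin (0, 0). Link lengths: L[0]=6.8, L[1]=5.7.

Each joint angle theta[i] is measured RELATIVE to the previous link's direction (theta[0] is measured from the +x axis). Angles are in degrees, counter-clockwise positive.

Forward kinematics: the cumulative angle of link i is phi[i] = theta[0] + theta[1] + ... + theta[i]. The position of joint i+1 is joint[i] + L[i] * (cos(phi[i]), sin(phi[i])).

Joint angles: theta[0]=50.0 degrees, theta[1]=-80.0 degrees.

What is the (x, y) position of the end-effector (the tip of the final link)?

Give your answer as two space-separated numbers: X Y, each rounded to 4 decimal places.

Answer: 9.3073 2.3591

Derivation:
joint[0] = (0.0000, 0.0000)  (base)
link 0: phi[0] = 50 = 50 deg
  cos(50 deg) = 0.6428, sin(50 deg) = 0.7660
  joint[1] = (0.0000, 0.0000) + 6.8 * (0.6428, 0.7660) = (0.0000 + 4.3710, 0.0000 + 5.2091) = (4.3710, 5.2091)
link 1: phi[1] = 50 + -80 = -30 deg
  cos(-30 deg) = 0.8660, sin(-30 deg) = -0.5000
  joint[2] = (4.3710, 5.2091) + 5.7 * (0.8660, -0.5000) = (4.3710 + 4.9363, 5.2091 + -2.8500) = (9.3073, 2.3591)
End effector: (9.3073, 2.3591)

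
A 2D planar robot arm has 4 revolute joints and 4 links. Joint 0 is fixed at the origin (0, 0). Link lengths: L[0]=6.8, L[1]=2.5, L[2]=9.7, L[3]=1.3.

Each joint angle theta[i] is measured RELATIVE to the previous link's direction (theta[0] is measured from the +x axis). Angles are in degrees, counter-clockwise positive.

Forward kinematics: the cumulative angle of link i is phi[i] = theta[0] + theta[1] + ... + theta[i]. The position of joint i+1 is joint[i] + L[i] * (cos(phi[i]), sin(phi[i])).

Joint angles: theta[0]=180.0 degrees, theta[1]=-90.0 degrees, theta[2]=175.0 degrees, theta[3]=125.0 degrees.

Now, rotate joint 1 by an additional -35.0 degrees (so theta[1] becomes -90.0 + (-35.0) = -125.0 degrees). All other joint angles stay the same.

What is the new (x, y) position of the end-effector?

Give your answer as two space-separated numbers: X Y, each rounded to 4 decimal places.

joint[0] = (0.0000, 0.0000)  (base)
link 0: phi[0] = 180 = 180 deg
  cos(180 deg) = -1.0000, sin(180 deg) = 0.0000
  joint[1] = (0.0000, 0.0000) + 6.8 * (-1.0000, 0.0000) = (0.0000 + -6.8000, 0.0000 + 0.0000) = (-6.8000, 0.0000)
link 1: phi[1] = 180 + -125 = 55 deg
  cos(55 deg) = 0.5736, sin(55 deg) = 0.8192
  joint[2] = (-6.8000, 0.0000) + 2.5 * (0.5736, 0.8192) = (-6.8000 + 1.4339, 0.0000 + 2.0479) = (-5.3661, 2.0479)
link 2: phi[2] = 180 + -125 + 175 = 230 deg
  cos(230 deg) = -0.6428, sin(230 deg) = -0.7660
  joint[3] = (-5.3661, 2.0479) + 9.7 * (-0.6428, -0.7660) = (-5.3661 + -6.2350, 2.0479 + -7.4306) = (-11.6011, -5.3828)
link 3: phi[3] = 180 + -125 + 175 + 125 = 355 deg
  cos(355 deg) = 0.9962, sin(355 deg) = -0.0872
  joint[4] = (-11.6011, -5.3828) + 1.3 * (0.9962, -0.0872) = (-11.6011 + 1.2951, -5.3828 + -0.1133) = (-10.3060, -5.4961)
End effector: (-10.3060, -5.4961)

Answer: -10.3060 -5.4961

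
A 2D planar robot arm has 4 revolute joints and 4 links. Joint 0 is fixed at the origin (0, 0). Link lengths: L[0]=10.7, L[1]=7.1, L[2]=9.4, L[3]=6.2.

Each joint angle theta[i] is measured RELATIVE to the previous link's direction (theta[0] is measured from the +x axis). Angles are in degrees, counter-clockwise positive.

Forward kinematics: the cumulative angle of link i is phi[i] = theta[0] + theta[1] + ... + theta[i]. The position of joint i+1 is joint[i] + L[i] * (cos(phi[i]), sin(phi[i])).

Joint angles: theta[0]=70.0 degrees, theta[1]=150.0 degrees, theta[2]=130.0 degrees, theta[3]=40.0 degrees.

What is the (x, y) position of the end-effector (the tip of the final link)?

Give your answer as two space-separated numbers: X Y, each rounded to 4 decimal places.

joint[0] = (0.0000, 0.0000)  (base)
link 0: phi[0] = 70 = 70 deg
  cos(70 deg) = 0.3420, sin(70 deg) = 0.9397
  joint[1] = (0.0000, 0.0000) + 10.7 * (0.3420, 0.9397) = (0.0000 + 3.6596, 0.0000 + 10.0547) = (3.6596, 10.0547)
link 1: phi[1] = 70 + 150 = 220 deg
  cos(220 deg) = -0.7660, sin(220 deg) = -0.6428
  joint[2] = (3.6596, 10.0547) + 7.1 * (-0.7660, -0.6428) = (3.6596 + -5.4389, 10.0547 + -4.5638) = (-1.7793, 5.4909)
link 2: phi[2] = 70 + 150 + 130 = 350 deg
  cos(350 deg) = 0.9848, sin(350 deg) = -0.1736
  joint[3] = (-1.7793, 5.4909) + 9.4 * (0.9848, -0.1736) = (-1.7793 + 9.2572, 5.4909 + -1.6323) = (7.4779, 3.8586)
link 3: phi[3] = 70 + 150 + 130 + 40 = 390 deg
  cos(390 deg) = 0.8660, sin(390 deg) = 0.5000
  joint[4] = (7.4779, 3.8586) + 6.2 * (0.8660, 0.5000) = (7.4779 + 5.3694, 3.8586 + 3.1000) = (12.8473, 6.9586)
End effector: (12.8473, 6.9586)

Answer: 12.8473 6.9586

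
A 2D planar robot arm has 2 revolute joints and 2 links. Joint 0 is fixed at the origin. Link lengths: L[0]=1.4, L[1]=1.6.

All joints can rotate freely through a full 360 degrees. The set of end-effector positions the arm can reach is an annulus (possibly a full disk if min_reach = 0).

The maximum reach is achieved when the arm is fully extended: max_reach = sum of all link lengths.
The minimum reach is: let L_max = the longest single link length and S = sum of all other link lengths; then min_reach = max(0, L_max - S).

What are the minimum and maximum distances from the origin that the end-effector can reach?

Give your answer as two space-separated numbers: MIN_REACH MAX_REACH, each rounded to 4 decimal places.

Link lengths: [1.4, 1.6]
max_reach = 1.4 + 1.6 = 3
L_max = max([1.4, 1.6]) = 1.6
S (sum of others) = 3 - 1.6 = 1.4
min_reach = max(0, 1.6 - 1.4) = max(0, 0.2) = 0.2

Answer: 0.2000 3.0000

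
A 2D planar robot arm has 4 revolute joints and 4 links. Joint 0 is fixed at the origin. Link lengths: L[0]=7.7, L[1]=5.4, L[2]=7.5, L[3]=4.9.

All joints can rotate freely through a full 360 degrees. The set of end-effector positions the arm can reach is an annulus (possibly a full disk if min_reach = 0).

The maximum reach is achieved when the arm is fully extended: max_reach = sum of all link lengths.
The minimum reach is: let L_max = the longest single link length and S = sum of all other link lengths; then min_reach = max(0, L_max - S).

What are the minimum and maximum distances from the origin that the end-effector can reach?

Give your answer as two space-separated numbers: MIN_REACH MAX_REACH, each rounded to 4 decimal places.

Link lengths: [7.7, 5.4, 7.5, 4.9]
max_reach = 7.7 + 5.4 + 7.5 + 4.9 = 25.5
L_max = max([7.7, 5.4, 7.5, 4.9]) = 7.7
S (sum of others) = 25.5 - 7.7 = 17.8
min_reach = max(0, 7.7 - 17.8) = max(0, -10.1) = 0

Answer: 0.0000 25.5000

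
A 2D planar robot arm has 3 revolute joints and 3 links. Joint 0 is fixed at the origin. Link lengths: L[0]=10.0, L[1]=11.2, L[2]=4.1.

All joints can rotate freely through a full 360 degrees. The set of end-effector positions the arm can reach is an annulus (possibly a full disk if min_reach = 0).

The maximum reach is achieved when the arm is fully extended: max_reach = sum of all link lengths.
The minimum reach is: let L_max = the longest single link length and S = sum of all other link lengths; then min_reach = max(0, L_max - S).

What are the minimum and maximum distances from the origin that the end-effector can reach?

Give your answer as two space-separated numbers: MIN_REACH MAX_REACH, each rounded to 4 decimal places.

Link lengths: [10.0, 11.2, 4.1]
max_reach = 10 + 11.2 + 4.1 = 25.3
L_max = max([10.0, 11.2, 4.1]) = 11.2
S (sum of others) = 25.3 - 11.2 = 14.1
min_reach = max(0, 11.2 - 14.1) = max(0, -2.9) = 0

Answer: 0.0000 25.3000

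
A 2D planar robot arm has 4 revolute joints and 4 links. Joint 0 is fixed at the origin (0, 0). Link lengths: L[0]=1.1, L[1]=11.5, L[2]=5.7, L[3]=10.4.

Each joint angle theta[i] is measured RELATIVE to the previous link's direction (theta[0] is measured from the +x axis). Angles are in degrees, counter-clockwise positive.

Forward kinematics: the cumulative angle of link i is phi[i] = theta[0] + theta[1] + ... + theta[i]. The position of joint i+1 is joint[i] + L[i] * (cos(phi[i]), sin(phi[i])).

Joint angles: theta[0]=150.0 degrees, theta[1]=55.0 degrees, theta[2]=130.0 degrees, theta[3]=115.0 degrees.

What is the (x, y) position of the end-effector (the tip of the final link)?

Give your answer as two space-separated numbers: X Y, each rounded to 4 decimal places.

joint[0] = (0.0000, 0.0000)  (base)
link 0: phi[0] = 150 = 150 deg
  cos(150 deg) = -0.8660, sin(150 deg) = 0.5000
  joint[1] = (0.0000, 0.0000) + 1.1 * (-0.8660, 0.5000) = (0.0000 + -0.9526, 0.0000 + 0.5500) = (-0.9526, 0.5500)
link 1: phi[1] = 150 + 55 = 205 deg
  cos(205 deg) = -0.9063, sin(205 deg) = -0.4226
  joint[2] = (-0.9526, 0.5500) + 11.5 * (-0.9063, -0.4226) = (-0.9526 + -10.4225, 0.5500 + -4.8601) = (-11.3752, -4.3101)
link 2: phi[2] = 150 + 55 + 130 = 335 deg
  cos(335 deg) = 0.9063, sin(335 deg) = -0.4226
  joint[3] = (-11.3752, -4.3101) + 5.7 * (0.9063, -0.4226) = (-11.3752 + 5.1660, -4.3101 + -2.4089) = (-6.2092, -6.7190)
link 3: phi[3] = 150 + 55 + 130 + 115 = 450 deg
  cos(450 deg) = 0.0000, sin(450 deg) = 1.0000
  joint[4] = (-6.2092, -6.7190) + 10.4 * (0.0000, 1.0000) = (-6.2092 + 0.0000, -6.7190 + 10.4000) = (-6.2092, 3.6810)
End effector: (-6.2092, 3.6810)

Answer: -6.2092 3.6810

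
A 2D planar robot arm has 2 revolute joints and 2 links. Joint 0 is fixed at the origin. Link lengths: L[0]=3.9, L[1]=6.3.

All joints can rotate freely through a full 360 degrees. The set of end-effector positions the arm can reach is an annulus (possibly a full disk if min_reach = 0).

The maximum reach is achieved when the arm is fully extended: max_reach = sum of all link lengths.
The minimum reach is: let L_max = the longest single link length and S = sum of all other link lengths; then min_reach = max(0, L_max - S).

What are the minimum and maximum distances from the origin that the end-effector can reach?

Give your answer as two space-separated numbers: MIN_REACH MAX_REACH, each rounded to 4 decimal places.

Answer: 2.4000 10.2000

Derivation:
Link lengths: [3.9, 6.3]
max_reach = 3.9 + 6.3 = 10.2
L_max = max([3.9, 6.3]) = 6.3
S (sum of others) = 10.2 - 6.3 = 3.9
min_reach = max(0, 6.3 - 3.9) = max(0, 2.4) = 2.4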